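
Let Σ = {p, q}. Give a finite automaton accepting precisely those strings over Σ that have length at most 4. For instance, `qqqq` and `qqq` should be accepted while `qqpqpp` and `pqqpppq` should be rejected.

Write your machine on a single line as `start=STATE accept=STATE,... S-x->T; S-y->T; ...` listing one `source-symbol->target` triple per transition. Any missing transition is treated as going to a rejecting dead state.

start=s0; accept=s0,s1,s2,s3,s4; s0-p->s1; s0-q->s1; s1-p->s2; s1-q->s2; s2-p->s3; s2-q->s3; s3-p->s4; s3-q->s4; s4-p->s5; s4-q->s5; s5-p->s5; s5-q->s5

Count input length up to 5: every symbol moves from s0 toward s5, which means 'more than 4' and absorbs. Accept from {s0, s1, s2, s3, s4}.
6 states suffice.
        p   q  
>* s0   s1  s1 
 * s1   s2  s2 
 * s2   s3  s3 
 * s3   s4  s4 
 * s4   s5  s5 
   s5   s5  s5 
(> = start, * = accepting)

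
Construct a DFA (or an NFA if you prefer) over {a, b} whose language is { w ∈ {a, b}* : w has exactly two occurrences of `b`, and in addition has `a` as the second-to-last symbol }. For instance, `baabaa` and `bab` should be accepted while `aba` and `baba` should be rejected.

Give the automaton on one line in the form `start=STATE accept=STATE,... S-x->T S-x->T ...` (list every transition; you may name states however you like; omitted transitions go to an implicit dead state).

Build one automaton per condition and run them in lockstep. One (4 states) tracks the count of `b`s, saturating at 3; the other (7 states) tracks the last 2 symbols read. Each combined state is a pair, one component from each; accept when both components accept. Equivalent product states are then merged.
8 states suffice.
        a   b  
>  q0   q0  q1 
   q1   q2  q3 
   q2   q2  q4 
   q3   q5  q6 
 * q4   q5  q6 
   q5   q7  q6 
   q6   q6  q6 
 * q7   q7  q6 
(> = start, * = accepting)

start=q0 accept=q4,q7 q0-a->q0 q0-b->q1 q1-a->q2 q1-b->q3 q2-a->q2 q2-b->q4 q3-a->q5 q3-b->q6 q4-a->q5 q4-b->q6 q5-a->q7 q5-b->q6 q6-a->q6 q6-b->q6 q7-a->q7 q7-b->q6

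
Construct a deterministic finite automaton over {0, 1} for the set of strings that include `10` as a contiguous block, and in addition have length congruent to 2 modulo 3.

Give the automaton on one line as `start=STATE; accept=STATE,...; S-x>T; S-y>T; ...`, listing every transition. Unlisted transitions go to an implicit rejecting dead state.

start=q0; accept=q5; q0-0>q1; q0-1>q2; q1-0>q3; q1-1>q4; q2-0>q5; q2-1>q4; q3-0>q0; q3-1>q6; q4-0>q7; q4-1>q6; q5-0>q7; q5-1>q7; q6-0>q8; q6-1>q2; q7-0>q8; q7-1>q8; q8-0>q5; q8-1>q5

Build one automaton per condition and run them in lockstep. One (3 states) tracks whether and how much of `10` has been seen; the other (3 states) tracks the input length modulo 3. Each combined state is a pair, one component from each; accept when both components accept.
        0   1  
>  q0   q1  q2 
   q1   q3  q4 
   q2   q5  q4 
   q3   q0  q6 
   q4   q7  q6 
 * q5   q7  q7 
   q6   q8  q2 
   q7   q8  q8 
   q8   q5  q5 
(> = start, * = accepting)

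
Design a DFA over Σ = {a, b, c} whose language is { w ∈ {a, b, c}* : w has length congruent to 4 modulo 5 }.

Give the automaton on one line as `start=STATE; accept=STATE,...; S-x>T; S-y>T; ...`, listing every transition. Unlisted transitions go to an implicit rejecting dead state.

Count input length modulo 5: every symbol advances one step around the cycle q0 → q1 → q2 → q3 → q4 → q0. Accept at q4.
5 states suffice.
        a   b   c  
>  q0   q1  q1  q1 
   q1   q2  q2  q2 
   q2   q3  q3  q3 
   q3   q4  q4  q4 
 * q4   q0  q0  q0 
(> = start, * = accepting)

start=q0; accept=q4; q0-a>q1; q0-b>q1; q0-c>q1; q1-a>q2; q1-b>q2; q1-c>q2; q2-a>q3; q2-b>q3; q2-c>q3; q3-a>q4; q3-b>q4; q3-c>q4; q4-a>q0; q4-b>q0; q4-c>q0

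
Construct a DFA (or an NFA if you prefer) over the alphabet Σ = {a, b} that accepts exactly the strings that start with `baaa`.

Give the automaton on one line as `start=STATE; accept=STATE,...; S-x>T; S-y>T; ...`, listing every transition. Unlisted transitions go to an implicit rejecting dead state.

start=q0; accept=q4; q0-a>q5; q0-b>q1; q1-a>q2; q1-b>q5; q2-a>q3; q2-b>q5; q3-a>q4; q3-b>q5; q4-a>q4; q4-b>q4; q5-a>q5; q5-b>q5

Check the first 4 symbols one by one: q0 through q3 record how many have matched `baaa` so far; any wrong symbol goes to the dead state q5. After all 4 match we enter the accepting sink q4.
        a   b  
>  q0   q5  q1 
   q1   q2  q5 
   q2   q3  q5 
   q3   q4  q5 
 * q4   q4  q4 
   q5   q5  q5 
(> = start, * = accepting)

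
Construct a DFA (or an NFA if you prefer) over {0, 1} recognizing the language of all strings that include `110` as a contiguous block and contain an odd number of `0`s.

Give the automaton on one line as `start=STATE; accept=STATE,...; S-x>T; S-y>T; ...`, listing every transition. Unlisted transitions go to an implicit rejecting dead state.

start=s0; accept=s6; s0-0>s1; s0-1>s2; s1-0>s0; s1-1>s3; s2-0>s1; s2-1>s4; s3-0>s0; s3-1>s5; s4-0>s6; s4-1>s4; s5-0>s7; s5-1>s5; s6-0>s7; s6-1>s6; s7-0>s6; s7-1>s7

Run two small machines in parallel and take their product. One (4 states) tracks whether and how much of `110` has been seen; the other (2 states) tracks the count of `0`s modulo 2. Each combined state is a pair, one component from each; accept when both components accept.
        0   1  
>  s0   s1  s2 
   s1   s0  s3 
   s2   s1  s4 
   s3   s0  s5 
   s4   s6  s4 
   s5   s7  s5 
 * s6   s7  s6 
   s7   s6  s7 
(> = start, * = accepting)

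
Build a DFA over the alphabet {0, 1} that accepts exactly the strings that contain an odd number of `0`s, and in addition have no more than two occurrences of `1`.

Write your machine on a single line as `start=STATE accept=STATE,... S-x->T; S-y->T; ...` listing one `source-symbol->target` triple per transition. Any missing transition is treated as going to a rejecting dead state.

start=S0; accept=S1,S3,S5; S0-0->S1; S0-1->S2; S1-0->S0; S1-1->S3; S2-0->S3; S2-1->S4; S3-0->S2; S3-1->S5; S4-0->S5; S4-1->S6; S5-0->S4; S5-1->S6; S6-0->S6; S6-1->S6

Build one automaton per condition and run them in lockstep. The first has 2 states tracking the count of `0`s modulo 2; the second has 4 states tracking the count of `1`s, saturating at 3. A product state is a pair (one from each), accepting exactly when both do. After merging equivalent states the machine shrinks.
        0   1  
>  S0   S1  S2 
 * S1   S0  S3 
   S2   S3  S4 
 * S3   S2  S5 
   S4   S5  S6 
 * S5   S4  S6 
   S6   S6  S6 
(> = start, * = accepting)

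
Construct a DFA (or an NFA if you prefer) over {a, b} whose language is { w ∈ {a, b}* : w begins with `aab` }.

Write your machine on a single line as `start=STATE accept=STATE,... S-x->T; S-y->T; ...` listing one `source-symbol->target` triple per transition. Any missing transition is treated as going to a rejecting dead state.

Check the first 3 symbols one by one: S0 through S2 record how many have matched `aab` so far; any wrong symbol goes to the dead state S4. After all 3 match we enter the accepting sink S3.
5 states suffice.
        a   b  
>  S0   S1  S4 
   S1   S2  S4 
   S2   S4  S3 
 * S3   S3  S3 
   S4   S4  S4 
(> = start, * = accepting)

start=S0; accept=S3; S0-a->S1; S0-b->S4; S1-a->S2; S1-b->S4; S2-a->S4; S2-b->S3; S3-a->S3; S3-b->S3; S4-a->S4; S4-b->S4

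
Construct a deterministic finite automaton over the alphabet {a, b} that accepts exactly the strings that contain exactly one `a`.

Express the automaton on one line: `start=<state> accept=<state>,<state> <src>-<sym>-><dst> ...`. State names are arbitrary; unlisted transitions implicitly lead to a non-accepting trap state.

start=q0 accept=q1 q0-a->q1 q0-b->q0 q1-a->q2 q1-b->q1 q2-a->q2 q2-b->q2

Only the number of `a`s matters, and only up to 2. Make a chain q0 → q1 → q2 advanced by each `a` (with q2 absorbing); every other symbol self-loops. The accepting set is {q1}.
3 states suffice.
        a   b  
>  q0   q1  q0 
 * q1   q2  q1 
   q2   q2  q2 
(> = start, * = accepting)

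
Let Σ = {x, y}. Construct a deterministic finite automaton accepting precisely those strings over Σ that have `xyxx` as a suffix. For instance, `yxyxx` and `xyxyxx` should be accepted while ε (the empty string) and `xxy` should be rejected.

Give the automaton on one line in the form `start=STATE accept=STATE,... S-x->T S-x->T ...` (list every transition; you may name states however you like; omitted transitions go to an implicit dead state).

Remember how much of `xyxx` the current input suffix matches. State s0 means no match yet; s1 means the last symbol is `x`; s2 means the last 2 symbols are `xy`; s3 means the last 3 symbols are `xyx`; s4 means the last 4 symbols are `xyxx`. Only s4 accepts. On a mismatch, fall back to the longest proper suffix that is still a prefix of `xyxx`.
        x   y  
>  s0   s1  s0 
   s1   s1  s2 
   s2   s3  s0 
   s3   s4  s2 
 * s4   s1  s2 
(> = start, * = accepting)

start=s0 accept=s4 s0-x->s1 s0-y->s0 s1-x->s1 s1-y->s2 s2-x->s3 s2-y->s0 s3-x->s4 s3-y->s2 s4-x->s1 s4-y->s2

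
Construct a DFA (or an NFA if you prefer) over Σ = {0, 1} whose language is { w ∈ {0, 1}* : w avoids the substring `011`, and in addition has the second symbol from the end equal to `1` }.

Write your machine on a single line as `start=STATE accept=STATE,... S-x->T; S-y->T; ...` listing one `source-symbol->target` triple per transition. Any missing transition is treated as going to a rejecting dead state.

start=q0; accept=q5,q6; q0-0->q1; q0-1->q2; q1-0->q3; q1-1->q4; q2-0->q5; q2-1->q6; q3-0->q3; q3-1->q4; q4-0->q5; q4-1->q7; q5-0->q3; q5-1->q4; q6-0->q5; q6-1->q6; q7-0->q8; q7-1->q7; q8-0->q9; q8-1->q10; q9-0->q9; q9-1->q10; q10-0->q8; q10-1->q7

Build one automaton per condition and run them in lockstep. One (4 states) tracks partial matches of the forbidden pattern `011`; the other (7 states) tracks the last 2 symbols read. Each combined state is a pair, one component from each; accept when both components accept.
An 11-state machine:
          0    1  
>  q0     q1   q2 
   q1     q3   q4 
   q2     q5   q6 
   q3     q3   q4 
   q4     q5   q7 
 * q5     q3   q4 
 * q6     q5   q6 
   q7     q8   q7 
   q8     q9  q10 
   q9     q9  q10 
   q10    q8   q7 
(> = start, * = accepting)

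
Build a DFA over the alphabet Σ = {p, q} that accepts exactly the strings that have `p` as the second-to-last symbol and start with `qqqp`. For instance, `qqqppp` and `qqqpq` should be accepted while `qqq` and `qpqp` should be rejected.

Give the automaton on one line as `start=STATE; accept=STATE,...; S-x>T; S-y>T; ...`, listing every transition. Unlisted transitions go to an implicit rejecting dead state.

start=s0; accept=s6,s7; s0-p>s1; s0-q>s2; s1-p>s1; s1-q>s1; s2-p>s1; s2-q>s3; s3-p>s1; s3-q>s4; s4-p>s5; s4-q>s1; s5-p>s6; s5-q>s7; s6-p>s6; s6-q>s7; s7-p>s5; s7-q>s8; s8-p>s5; s8-q>s8

Handle the two conditions separately and then intersect. One (7 states) tracks the last 2 symbols read; the other (6 states) tracks whether the input so far still matches the prefix `qqqp`. Each combined state is a pair, one component from each; accept when both components accept. Minimizing collapses redundant product states.
With 9 states:
        p   q  
>  s0   s1  s2 
   s1   s1  s1 
   s2   s1  s3 
   s3   s1  s4 
   s4   s5  s1 
   s5   s6  s7 
 * s6   s6  s7 
 * s7   s5  s8 
   s8   s5  s8 
(> = start, * = accepting)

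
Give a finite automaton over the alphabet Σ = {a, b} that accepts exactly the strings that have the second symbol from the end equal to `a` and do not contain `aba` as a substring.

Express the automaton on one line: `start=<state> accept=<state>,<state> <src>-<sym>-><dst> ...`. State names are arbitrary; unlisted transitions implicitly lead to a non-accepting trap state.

Handle the two conditions separately and then intersect. One (7 states) tracks the last 2 symbols read; the other (4 states) tracks partial matches of the forbidden pattern `aba`. Each combined state is a pair, one component from each; accept when both components accept.
An 11-state machine:
          a    b  
>  q0     q1   q2 
   q1     q3   q4 
   q2     q5   q6 
 * q3     q3   q4 
 * q4     q7   q6 
   q5     q3   q4 
   q6     q5   q6 
   q7     q8   q9 
   q8     q8   q9 
   q9     q7  q10 
   q10    q7  q10 
(> = start, * = accepting)

start=q0 accept=q3,q4 q0-a->q1 q0-b->q2 q1-a->q3 q1-b->q4 q2-a->q5 q2-b->q6 q3-a->q3 q3-b->q4 q4-a->q7 q4-b->q6 q5-a->q3 q5-b->q4 q6-a->q5 q6-b->q6 q7-a->q8 q7-b->q9 q8-a->q8 q8-b->q9 q9-a->q7 q9-b->q10 q10-a->q7 q10-b->q10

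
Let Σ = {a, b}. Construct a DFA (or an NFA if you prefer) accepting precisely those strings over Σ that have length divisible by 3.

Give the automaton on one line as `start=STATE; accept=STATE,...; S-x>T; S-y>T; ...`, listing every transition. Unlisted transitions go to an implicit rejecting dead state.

start=s0; accept=s0; s0-a>s1; s0-b>s1; s1-a>s2; s1-b>s2; s2-a>s0; s2-b>s0

Count input length modulo 3: every symbol advances one step around the cycle s0 → s1 → s2 → s0. Accept at s0.
3 states suffice.
        a   b  
>* s0   s1  s1 
   s1   s2  s2 
   s2   s0  s0 
(> = start, * = accepting)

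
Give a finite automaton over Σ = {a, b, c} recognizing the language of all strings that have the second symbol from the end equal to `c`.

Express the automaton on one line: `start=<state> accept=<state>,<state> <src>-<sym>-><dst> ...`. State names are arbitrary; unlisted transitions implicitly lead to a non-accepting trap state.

A DFA must remember the last 2 symbols (since which symbol is second-to-last isn't known until the input ends). Use one state per possible window of the last ≤2 symbols; accept from those whose window starts with `c`.
A 13-state machine:
          a    b    c  
>  q0     q1   q2   q3 
   q1     q4   q5   q6 
   q2     q7   q8   q9 
   q3    q10  q11  q12 
   q4     q4   q5   q6 
   q5     q7   q8   q9 
   q6    q10  q11  q12 
   q7     q4   q5   q6 
   q8     q7   q8   q9 
   q9    q10  q11  q12 
 * q10    q4   q5   q6 
 * q11    q7   q8   q9 
 * q12   q10  q11  q12 
(> = start, * = accepting)

start=q0 accept=q10,q11,q12 q0-a->q1 q0-b->q2 q0-c->q3 q1-a->q4 q1-b->q5 q1-c->q6 q2-a->q7 q2-b->q8 q2-c->q9 q3-a->q10 q3-b->q11 q3-c->q12 q4-a->q4 q4-b->q5 q4-c->q6 q5-a->q7 q5-b->q8 q5-c->q9 q6-a->q10 q6-b->q11 q6-c->q12 q7-a->q4 q7-b->q5 q7-c->q6 q8-a->q7 q8-b->q8 q8-c->q9 q9-a->q10 q9-b->q11 q9-c->q12 q10-a->q4 q10-b->q5 q10-c->q6 q11-a->q7 q11-b->q8 q11-c->q9 q12-a->q10 q12-b->q11 q12-c->q12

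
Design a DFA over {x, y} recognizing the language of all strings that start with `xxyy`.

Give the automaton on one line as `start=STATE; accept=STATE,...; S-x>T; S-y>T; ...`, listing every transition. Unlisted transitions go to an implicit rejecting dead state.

Check the first 4 symbols one by one: q0 through q3 record how many have matched `xxyy` so far; any wrong symbol goes to the dead state q5. After all 4 match we enter the accepting sink q4.
A 6-state machine:
        x   y  
>  q0   q1  q5 
   q1   q2  q5 
   q2   q5  q3 
   q3   q5  q4 
 * q4   q4  q4 
   q5   q5  q5 
(> = start, * = accepting)

start=q0; accept=q4; q0-x>q1; q0-y>q5; q1-x>q2; q1-y>q5; q2-x>q5; q2-y>q3; q3-x>q5; q3-y>q4; q4-x>q4; q4-y>q4; q5-x>q5; q5-y>q5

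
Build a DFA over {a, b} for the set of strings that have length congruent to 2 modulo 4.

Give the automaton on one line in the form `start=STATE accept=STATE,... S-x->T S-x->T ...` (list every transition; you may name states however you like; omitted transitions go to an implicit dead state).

Only the length mod 4 matters, so use a 4-cycle: from any state, every input symbol moves to the next state, wrapping S3 back to S0. Mark S2 accepting.
A 4-state machine:
        a   b  
>  S0   S1  S1 
   S1   S2  S2 
 * S2   S3  S3 
   S3   S0  S0 
(> = start, * = accepting)

start=S0 accept=S2 S0-a->S1 S0-b->S1 S1-a->S2 S1-b->S2 S2-a->S3 S2-b->S3 S3-a->S0 S3-b->S0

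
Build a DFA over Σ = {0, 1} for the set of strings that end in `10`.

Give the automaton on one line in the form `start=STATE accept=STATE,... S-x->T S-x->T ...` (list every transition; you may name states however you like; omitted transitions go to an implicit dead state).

Let each state record the length of the longest suffix of the input read so far that is also a prefix of `10`. s1 means the last symbol is `1`; s2 means the last 2 symbols are `10`. Accept only at s2, where the string currently ends in `10`.
With 3 states:
        0   1  
>  s0   s0  s1 
   s1   s2  s1 
 * s2   s0  s1 
(> = start, * = accepting)

start=s0 accept=s2 s0-0->s0 s0-1->s1 s1-0->s2 s1-1->s1 s2-0->s0 s2-1->s1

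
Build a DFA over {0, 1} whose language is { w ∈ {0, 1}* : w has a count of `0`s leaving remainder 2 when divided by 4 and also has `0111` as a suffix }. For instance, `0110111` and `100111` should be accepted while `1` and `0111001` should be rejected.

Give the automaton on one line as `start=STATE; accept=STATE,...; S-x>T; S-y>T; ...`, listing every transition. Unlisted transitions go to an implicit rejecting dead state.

start=q0; accept=q13; q0-0>q1; q0-1>q0; q1-0>q2; q1-1>q3; q2-0>q4; q2-1>q5; q3-0>q2; q3-1>q6; q4-0>q7; q4-1>q8; q5-0>q4; q5-1>q9; q6-0>q2; q6-1>q10; q7-0>q1; q7-1>q11; q8-0>q7; q8-1>q12; q9-0>q4; q9-1>q13; q10-0>q2; q10-1>q14; q11-0>q1; q11-1>q15; q12-0>q7; q12-1>q16; q13-0>q4; q13-1>q17; q14-0>q2; q14-1>q14; q15-0>q1; q15-1>q18; q16-0>q7; q16-1>q19; q17-0>q4; q17-1>q17; q18-0>q1; q18-1>q0; q19-0>q7; q19-1>q19

Run two small machines in parallel and take their product. One (4 states) tracks the count of `0`s modulo 4; the other (5 states) tracks how much of the suffix `0111` has currently been matched. Each combined state is a pair, one component from each; accept when both components accept.
A 20-state machine:
          0    1  
>  q0     q1   q0 
   q1     q2   q3 
   q2     q4   q5 
   q3     q2   q6 
   q4     q7   q8 
   q5     q4   q9 
   q6     q2  q10 
   q7     q1  q11 
   q8     q7  q12 
   q9     q4  q13 
   q10    q2  q14 
   q11    q1  q15 
   q12    q7  q16 
 * q13    q4  q17 
   q14    q2  q14 
   q15    q1  q18 
   q16    q7  q19 
   q17    q4  q17 
   q18    q1   q0 
   q19    q7  q19 
(> = start, * = accepting)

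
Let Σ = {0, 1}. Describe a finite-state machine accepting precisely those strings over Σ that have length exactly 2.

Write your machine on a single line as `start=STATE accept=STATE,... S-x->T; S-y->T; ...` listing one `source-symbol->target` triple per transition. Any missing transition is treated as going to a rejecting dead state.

Count input length up to 3: every symbol moves from q0 toward q3, which means 'more than 2' and absorbs. Accept from {q2}.
4 states suffice.
        0   1  
>  q0   q1  q1 
   q1   q2  q2 
 * q2   q3  q3 
   q3   q3  q3 
(> = start, * = accepting)

start=q0; accept=q2; q0-0->q1; q0-1->q1; q1-0->q2; q1-1->q2; q2-0->q3; q2-1->q3; q3-0->q3; q3-1->q3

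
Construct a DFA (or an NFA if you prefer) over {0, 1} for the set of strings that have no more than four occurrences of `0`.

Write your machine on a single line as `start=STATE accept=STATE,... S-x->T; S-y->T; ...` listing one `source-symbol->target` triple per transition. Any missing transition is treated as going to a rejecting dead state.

start=q0; accept=q0,q1,q2,q3,q4; q0-0->q1; q0-1->q0; q1-0->q2; q1-1->q1; q2-0->q3; q2-1->q2; q3-0->q4; q3-1->q3; q4-0->q5; q4-1->q4; q5-0->q5; q5-1->q5

Only the number of `0`s matters, and only up to 5. Make a chain q0 → q1 → q2 → q3 → q4 → q5 advanced by each `0` (with q5 absorbing); every other symbol self-loops. The accepting set is {q0, q1, q2, q3, q4}.
6 states suffice.
        0   1  
>* q0   q1  q0 
 * q1   q2  q1 
 * q2   q3  q2 
 * q3   q4  q3 
 * q4   q5  q4 
   q5   q5  q5 
(> = start, * = accepting)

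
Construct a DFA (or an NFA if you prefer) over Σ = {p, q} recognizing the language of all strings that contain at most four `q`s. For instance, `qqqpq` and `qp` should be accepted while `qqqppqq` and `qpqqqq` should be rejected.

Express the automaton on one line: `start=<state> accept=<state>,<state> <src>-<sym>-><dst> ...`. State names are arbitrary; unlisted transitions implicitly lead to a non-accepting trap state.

Only the number of `q`s matters, and only up to 5. Make a chain s0 → s1 → s2 → s3 → s4 → s5 advanced by each `q` (with s5 absorbing); every other symbol self-loops. The accepting set is {s0, s1, s2, s3, s4}.
6 states suffice.
        p   q  
>* s0   s0  s1 
 * s1   s1  s2 
 * s2   s2  s3 
 * s3   s3  s4 
 * s4   s4  s5 
   s5   s5  s5 
(> = start, * = accepting)

start=s0 accept=s0,s1,s2,s3,s4 s0-p->s0 s0-q->s1 s1-p->s1 s1-q->s2 s2-p->s2 s2-q->s3 s3-p->s3 s3-q->s4 s4-p->s4 s4-q->s5 s5-p->s5 s5-q->s5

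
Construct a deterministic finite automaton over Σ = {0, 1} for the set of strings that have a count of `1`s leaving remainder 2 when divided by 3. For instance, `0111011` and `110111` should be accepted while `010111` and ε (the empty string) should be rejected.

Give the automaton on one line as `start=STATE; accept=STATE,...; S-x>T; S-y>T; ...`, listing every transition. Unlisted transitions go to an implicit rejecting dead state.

start=s0; accept=s2; s0-0>s0; s0-1>s1; s1-0>s1; s1-1>s2; s2-0>s2; s2-1>s0

The only thing that matters is how many `1`s have appeared, reduced mod 3. Use one state per residue: s0 for 0, …, s2 for 2. Reading `1` moves to the next residue; anything else stays put. s2 is accepting.
        0   1  
>  s0   s0  s1 
   s1   s1  s2 
 * s2   s2  s0 
(> = start, * = accepting)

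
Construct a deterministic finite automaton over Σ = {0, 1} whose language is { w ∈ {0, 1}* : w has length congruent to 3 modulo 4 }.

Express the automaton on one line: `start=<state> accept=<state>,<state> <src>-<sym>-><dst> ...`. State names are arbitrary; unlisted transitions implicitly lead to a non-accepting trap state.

start=s0 accept=s3 s0-0->s1 s0-1->s1 s1-0->s2 s1-1->s2 s2-0->s3 s2-1->s3 s3-0->s0 s3-1->s0

Only the length mod 4 matters, so use a 4-cycle: from any state, every input symbol moves to the next state, wrapping s3 back to s0. Mark s3 accepting.
With 4 states:
        0   1  
>  s0   s1  s1 
   s1   s2  s2 
   s2   s3  s3 
 * s3   s0  s0 
(> = start, * = accepting)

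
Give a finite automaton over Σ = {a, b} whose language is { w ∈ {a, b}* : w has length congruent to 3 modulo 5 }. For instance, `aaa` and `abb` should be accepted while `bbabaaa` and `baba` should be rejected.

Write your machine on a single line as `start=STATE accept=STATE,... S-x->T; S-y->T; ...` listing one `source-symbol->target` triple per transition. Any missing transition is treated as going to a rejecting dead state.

start=S0; accept=S3; S0-a->S1; S0-b->S1; S1-a->S2; S1-b->S2; S2-a->S3; S2-b->S3; S3-a->S4; S3-b->S4; S4-a->S0; S4-b->S0

Only the length mod 5 matters, so use a 5-cycle: from any state, every input symbol moves to the next state, wrapping S4 back to S0. Mark S3 accepting.
5 states suffice.
        a   b  
>  S0   S1  S1 
   S1   S2  S2 
   S2   S3  S3 
 * S3   S4  S4 
   S4   S0  S0 
(> = start, * = accepting)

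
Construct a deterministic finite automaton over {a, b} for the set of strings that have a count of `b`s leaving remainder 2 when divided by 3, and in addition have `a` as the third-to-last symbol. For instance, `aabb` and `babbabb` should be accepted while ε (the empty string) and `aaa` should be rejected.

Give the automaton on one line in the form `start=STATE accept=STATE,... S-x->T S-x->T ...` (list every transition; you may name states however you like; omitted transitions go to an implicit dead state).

start=q0 accept=q6,q10,q11,q13 q0-a->q1 q0-b->q2 q1-a->q1 q1-b->q3 q2-a->q4 q2-b->q5 q3-a->q4 q3-b->q6 q4-a->q7 q4-b->q8 q5-a->q9 q5-b->q0 q6-a->q9 q6-b->q0 q7-a->q7 q7-b->q10 q8-a->q11 q8-b->q0 q9-a->q12 q9-b->q0 q10-a->q11 q10-b->q0 q11-a->q12 q11-b->q0 q12-a->q13 q12-b->q0 q13-a->q13 q13-b->q0

Run two small machines in parallel and take their product. The first has 3 states tracking the count of `b`s modulo 3; the second has 15 states tracking the last 3 symbols read. A product state is a pair (one from each), accepting exactly when both do. After merging equivalent states the machine shrinks.
          a    b  
>  q0     q1   q2 
   q1     q1   q3 
   q2     q4   q5 
   q3     q4   q6 
   q4     q7   q8 
   q5     q9   q0 
 * q6     q9   q0 
   q7     q7  q10 
   q8    q11   q0 
   q9    q12   q0 
 * q10   q11   q0 
 * q11   q12   q0 
   q12   q13   q0 
 * q13   q13   q0 
(> = start, * = accepting)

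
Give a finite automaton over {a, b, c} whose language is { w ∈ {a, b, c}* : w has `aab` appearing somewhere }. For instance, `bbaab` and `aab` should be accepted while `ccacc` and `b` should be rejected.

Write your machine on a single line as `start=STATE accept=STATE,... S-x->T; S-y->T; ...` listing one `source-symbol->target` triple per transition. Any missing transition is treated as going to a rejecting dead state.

start=s0; accept=s3; s0-a->s1; s0-b->s0; s0-c->s0; s1-a->s2; s1-b->s0; s1-c->s0; s2-a->s2; s2-b->s3; s2-c->s0; s3-a->s3; s3-b->s3; s3-c->s3

Track how much of `aab` has been matched so far: state s0 is no progress, s3 is the absorbing accept state reached once `aab` has occurred. Intermediate states record partial matches; on a mismatch, fall back to the longest reusable overlap.
4 states suffice.
        a   b   c  
>  s0   s1  s0  s0 
   s1   s2  s0  s0 
   s2   s2  s3  s0 
 * s3   s3  s3  s3 
(> = start, * = accepting)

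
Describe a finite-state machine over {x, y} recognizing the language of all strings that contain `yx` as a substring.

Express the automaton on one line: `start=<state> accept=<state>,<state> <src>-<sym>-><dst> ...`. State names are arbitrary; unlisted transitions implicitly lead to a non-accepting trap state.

Track how much of `yx` has been matched so far: state q0 is no progress, q2 is the absorbing accept state reached once `yx` has occurred. Intermediate states record partial matches; on a mismatch, fall back to the longest reusable overlap.
With 3 states:
        x   y  
>  q0   q0  q1 
   q1   q2  q1 
 * q2   q2  q2 
(> = start, * = accepting)

start=q0 accept=q2 q0-x->q0 q0-y->q1 q1-x->q2 q1-y->q1 q2-x->q2 q2-y->q2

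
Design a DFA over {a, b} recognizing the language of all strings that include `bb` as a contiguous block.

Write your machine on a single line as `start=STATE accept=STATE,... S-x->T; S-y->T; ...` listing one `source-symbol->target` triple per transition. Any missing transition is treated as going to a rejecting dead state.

start=s0; accept=s2; s0-a->s0; s0-b->s1; s1-a->s0; s1-b->s2; s2-a->s2; s2-b->s2

States s0..s1 record the length of the longest prefix of `bb` that matches the current input suffix. Reaching s2 means `bb` has been seen, and we stay there forever. Accept from s2.
        a   b  
>  s0   s0  s1 
   s1   s0  s2 
 * s2   s2  s2 
(> = start, * = accepting)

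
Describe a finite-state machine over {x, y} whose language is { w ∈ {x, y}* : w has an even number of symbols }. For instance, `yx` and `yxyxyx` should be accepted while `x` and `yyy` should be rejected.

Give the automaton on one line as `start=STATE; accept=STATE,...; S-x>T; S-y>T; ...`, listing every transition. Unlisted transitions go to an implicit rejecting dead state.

Only the length mod 2 matters, so use a 2-cycle: from any state, every input symbol moves to the next state, wrapping q1 back to q0. Mark q0 accepting.
A 2-state machine:
        x   y  
>* q0   q1  q1 
   q1   q0  q0 
(> = start, * = accepting)

start=q0; accept=q0; q0-x>q1; q0-y>q1; q1-x>q0; q1-y>q0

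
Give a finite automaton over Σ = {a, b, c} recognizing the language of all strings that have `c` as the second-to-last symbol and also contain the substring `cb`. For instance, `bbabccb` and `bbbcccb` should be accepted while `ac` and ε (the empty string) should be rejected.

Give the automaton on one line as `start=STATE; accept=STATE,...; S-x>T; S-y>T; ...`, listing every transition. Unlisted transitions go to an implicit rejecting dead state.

Build one automaton per condition and run them in lockstep. One (13 states) tracks the last 2 symbols read; the other (3 states) tracks whether and how much of `cb` has been seen. Each combined state is a pair, one component from each; accept when both components accept. Equivalent product states are then merged.
        a   b   c  
>  q0   q0  q0  q1 
   q1   q0  q2  q1 
 * q2   q3  q3  q4 
   q3   q3  q3  q4 
   q4   q2  q2  q5 
 * q5   q2  q2  q5 
(> = start, * = accepting)

start=q0; accept=q2,q5; q0-a>q0; q0-b>q0; q0-c>q1; q1-a>q0; q1-b>q2; q1-c>q1; q2-a>q3; q2-b>q3; q2-c>q4; q3-a>q3; q3-b>q3; q3-c>q4; q4-a>q2; q4-b>q2; q4-c>q5; q5-a>q2; q5-b>q2; q5-c>q5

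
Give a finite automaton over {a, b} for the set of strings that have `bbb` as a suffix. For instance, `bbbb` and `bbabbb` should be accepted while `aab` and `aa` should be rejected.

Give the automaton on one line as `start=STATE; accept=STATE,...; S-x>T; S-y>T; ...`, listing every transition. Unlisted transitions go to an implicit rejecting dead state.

start=q0; accept=q3; q0-a>q0; q0-b>q1; q1-a>q0; q1-b>q2; q2-a>q0; q2-b>q3; q3-a>q0; q3-b>q3

Let each state record the length of the longest suffix of the input read so far that is also a prefix of `bbb`. q1 means the last symbol is `b`; q2 means the last 2 symbols are `bb`; q3 means the last 3 symbols are `bbb`. Accept only at q3, where the string currently ends in `bbb`.
With 4 states:
        a   b  
>  q0   q0  q1 
   q1   q0  q2 
   q2   q0  q3 
 * q3   q0  q3 
(> = start, * = accepting)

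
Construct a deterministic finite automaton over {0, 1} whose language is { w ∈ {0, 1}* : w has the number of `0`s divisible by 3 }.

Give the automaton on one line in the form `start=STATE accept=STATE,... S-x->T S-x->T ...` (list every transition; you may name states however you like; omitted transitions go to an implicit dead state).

Keep the running count of `0`s modulo 3: each `0` advances along the cycle q0 → q1 → q2 → q0 while other symbols loop. Accept at q0.
A 3-state machine:
        0   1  
>* q0   q1  q0 
   q1   q2  q1 
   q2   q0  q2 
(> = start, * = accepting)

start=q0 accept=q0 q0-0->q1 q0-1->q0 q1-0->q2 q1-1->q1 q2-0->q0 q2-1->q2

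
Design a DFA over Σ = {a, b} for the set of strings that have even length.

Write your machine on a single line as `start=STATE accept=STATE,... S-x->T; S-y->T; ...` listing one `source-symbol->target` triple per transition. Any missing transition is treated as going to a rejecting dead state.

start=q0; accept=q0; q0-a->q1; q0-b->q1; q1-a->q0; q1-b->q0

Only the length mod 2 matters, so use a 2-cycle: from any state, every input symbol moves to the next state, wrapping q1 back to q0. Mark q0 accepting.
With 2 states:
        a   b  
>* q0   q1  q1 
   q1   q0  q0 
(> = start, * = accepting)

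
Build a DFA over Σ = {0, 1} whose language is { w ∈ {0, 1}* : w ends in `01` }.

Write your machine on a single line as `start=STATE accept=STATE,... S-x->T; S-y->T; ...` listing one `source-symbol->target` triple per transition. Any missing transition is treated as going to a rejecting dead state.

start=A; accept=C; A-0->B; A-1->A; B-0->B; B-1->C; C-0->B; C-1->A

Remember how much of `01` the current input suffix matches. State A means no match yet; B means the last symbol is `0`; C means the last 2 symbols are `01`. Only C accepts. On a mismatch, fall back to the longest proper suffix that is still a prefix of `01`.
3 states suffice.
       0  1 
>  A   B  A 
   B   B  C 
 * C   B  A 
(> = start, * = accepting)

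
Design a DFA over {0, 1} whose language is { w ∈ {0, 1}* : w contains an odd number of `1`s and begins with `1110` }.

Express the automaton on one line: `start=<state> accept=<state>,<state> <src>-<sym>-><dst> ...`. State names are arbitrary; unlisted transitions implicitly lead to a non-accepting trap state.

Run two small machines in parallel and take their product. The first has 2 states tracking the count of `1`s modulo 2; the second has 6 states tracking whether the input so far still matches the prefix `1110`. A product state is a pair (one from each), accepting exactly when both do. Minimizing collapses redundant product states.
7 states suffice.
       0  1 
>  A   B  C 
   B   B  B 
   C   B  D 
   D   B  E 
   E   F  B 
 * F   F  G 
   G   G  F 
(> = start, * = accepting)

start=A accept=F A-0->B A-1->C B-0->B B-1->B C-0->B C-1->D D-0->B D-1->E E-0->F E-1->B F-0->F F-1->G G-0->G G-1->F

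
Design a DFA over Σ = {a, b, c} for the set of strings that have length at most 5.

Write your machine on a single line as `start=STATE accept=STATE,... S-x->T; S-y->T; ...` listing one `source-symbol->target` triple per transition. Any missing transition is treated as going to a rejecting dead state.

Count input length up to 6: every symbol moves from q0 toward q6, which means 'more than 5' and absorbs. Accept from {q0, q1, q2, q3, q4, q5}.
With 7 states:
        a   b   c  
>* q0   q1  q1  q1 
 * q1   q2  q2  q2 
 * q2   q3  q3  q3 
 * q3   q4  q4  q4 
 * q4   q5  q5  q5 
 * q5   q6  q6  q6 
   q6   q6  q6  q6 
(> = start, * = accepting)

start=q0; accept=q0,q1,q2,q3,q4,q5; q0-a->q1; q0-b->q1; q0-c->q1; q1-a->q2; q1-b->q2; q1-c->q2; q2-a->q3; q2-b->q3; q2-c->q3; q3-a->q4; q3-b->q4; q3-c->q4; q4-a->q5; q4-b->q5; q4-c->q5; q5-a->q6; q5-b->q6; q5-c->q6; q6-a->q6; q6-b->q6; q6-c->q6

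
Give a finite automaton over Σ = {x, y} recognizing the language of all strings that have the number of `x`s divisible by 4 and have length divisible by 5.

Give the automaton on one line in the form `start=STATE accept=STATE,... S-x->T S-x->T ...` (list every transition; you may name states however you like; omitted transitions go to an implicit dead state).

Run two small machines in parallel and take their product. One (4 states) tracks the count of `x`s modulo 4; the other (5 states) tracks the input length modulo 5. Each combined state is a pair, one component from each; accept when both components accept.
With 20 states:
          x    y  
>* s0     s1   s2 
   s1     s3   s4 
   s2     s4   s5 
   s3     s6   s7 
   s4     s7   s8 
   s5     s8   s9 
   s6    s10  s11 
   s7    s11  s12 
   s8    s12  s13 
   s9    s13  s10 
   s10   s14   s0 
   s11    s0  s15 
   s12   s15  s16 
   s13   s16  s14 
   s14   s17   s1 
   s15    s2  s18 
   s16   s18  s17 
   s17   s19   s3 
   s18    s5  s19 
   s19    s9   s6 
(> = start, * = accepting)

start=s0 accept=s0 s0-x->s1 s0-y->s2 s1-x->s3 s1-y->s4 s2-x->s4 s2-y->s5 s3-x->s6 s3-y->s7 s4-x->s7 s4-y->s8 s5-x->s8 s5-y->s9 s6-x->s10 s6-y->s11 s7-x->s11 s7-y->s12 s8-x->s12 s8-y->s13 s9-x->s13 s9-y->s10 s10-x->s14 s10-y->s0 s11-x->s0 s11-y->s15 s12-x->s15 s12-y->s16 s13-x->s16 s13-y->s14 s14-x->s17 s14-y->s1 s15-x->s2 s15-y->s18 s16-x->s18 s16-y->s17 s17-x->s19 s17-y->s3 s18-x->s5 s18-y->s19 s19-x->s9 s19-y->s6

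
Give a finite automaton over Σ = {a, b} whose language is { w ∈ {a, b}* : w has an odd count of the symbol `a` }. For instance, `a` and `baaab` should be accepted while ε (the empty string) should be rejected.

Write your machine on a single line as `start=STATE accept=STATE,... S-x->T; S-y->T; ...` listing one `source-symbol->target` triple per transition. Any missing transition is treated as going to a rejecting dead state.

Keep the running count of `a`s modulo 2: each `a` advances along the cycle q0 → q1 → q0 while other symbols loop. Accept at q1.
        a   b  
>  q0   q1  q0 
 * q1   q0  q1 
(> = start, * = accepting)

start=q0; accept=q1; q0-a->q1; q0-b->q0; q1-a->q0; q1-b->q1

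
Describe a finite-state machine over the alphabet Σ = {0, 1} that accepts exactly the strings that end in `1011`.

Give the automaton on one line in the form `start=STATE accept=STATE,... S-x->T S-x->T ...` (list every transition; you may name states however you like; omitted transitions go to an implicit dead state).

Let each state record the length of the longest suffix of the input read so far that is also a prefix of `1011`. s1 means the last symbol is `1`; s2 means the last 2 symbols are `10`; s3 means the last 3 symbols are `101`; s4 means the last 4 symbols are `1011`. Accept only at s4, where the string currently ends in `1011`.
5 states suffice.
        0   1  
>  s0   s0  s1 
   s1   s2  s1 
   s2   s0  s3 
   s3   s2  s4 
 * s4   s2  s1 
(> = start, * = accepting)

start=s0 accept=s4 s0-0->s0 s0-1->s1 s1-0->s2 s1-1->s1 s2-0->s0 s2-1->s3 s3-0->s2 s3-1->s4 s4-0->s2 s4-1->s1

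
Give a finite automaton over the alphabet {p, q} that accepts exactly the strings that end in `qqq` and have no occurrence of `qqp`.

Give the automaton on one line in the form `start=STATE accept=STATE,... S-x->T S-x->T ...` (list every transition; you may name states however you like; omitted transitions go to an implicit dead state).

start=S0 accept=S4 S0-p->S0 S0-q->S1 S1-p->S0 S1-q->S2 S2-p->S3 S2-q->S4 S3-p->S3 S3-q->S3 S4-p->S3 S4-q->S4

Handle the two conditions separately and then intersect. The first has 4 states tracking how much of the suffix `qqq` has currently been matched; the second has 4 states tracking partial matches of the forbidden pattern `qqp`. A product state is a pair (one from each), accepting exactly when both do. Minimizing collapses redundant product states.
5 states suffice.
        p   q  
>  S0   S0  S1 
   S1   S0  S2 
   S2   S3  S4 
   S3   S3  S3 
 * S4   S3  S4 
(> = start, * = accepting)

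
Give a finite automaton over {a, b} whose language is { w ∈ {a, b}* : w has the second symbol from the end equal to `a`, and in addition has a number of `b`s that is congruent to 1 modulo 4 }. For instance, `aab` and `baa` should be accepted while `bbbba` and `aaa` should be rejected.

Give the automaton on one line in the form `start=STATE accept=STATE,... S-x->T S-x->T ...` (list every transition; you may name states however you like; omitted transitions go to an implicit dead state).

start=S0 accept=S4,S7 S0-a->S1 S0-b->S2 S1-a->S3 S1-b->S4 S2-a->S5 S2-b->S6 S3-a->S3 S3-b->S4 S4-a->S5 S4-b->S6 S5-a->S7 S5-b->S8 S6-a->S9 S6-b->S10 S7-a->S7 S7-b->S8 S8-a->S9 S8-b->S10 S9-a->S11 S9-b->S12 S10-a->S13 S10-b->S14 S11-a->S11 S11-b->S12 S12-a->S13 S12-b->S14 S13-a->S15 S13-b->S16 S14-a->S17 S14-b->S18 S15-a->S15 S15-b->S16 S16-a->S17 S16-b->S18 S17-a->S3 S17-b->S4 S18-a->S5 S18-b->S6

Run two small machines in parallel and take their product. One (7 states) tracks the last 2 symbols read; the other (4 states) tracks the count of `b`s modulo 4. Each combined state is a pair, one component from each; accept when both components accept.
          a    b  
>  S0     S1   S2 
   S1     S3   S4 
   S2     S5   S6 
   S3     S3   S4 
 * S4     S5   S6 
   S5     S7   S8 
   S6     S9  S10 
 * S7     S7   S8 
   S8     S9  S10 
   S9    S11  S12 
   S10   S13  S14 
   S11   S11  S12 
   S12   S13  S14 
   S13   S15  S16 
   S14   S17  S18 
   S15   S15  S16 
   S16   S17  S18 
   S17    S3   S4 
   S18    S5   S6 
(> = start, * = accepting)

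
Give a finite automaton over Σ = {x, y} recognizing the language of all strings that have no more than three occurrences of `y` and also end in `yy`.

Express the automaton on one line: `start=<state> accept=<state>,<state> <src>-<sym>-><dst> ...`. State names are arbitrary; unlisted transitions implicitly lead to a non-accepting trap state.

start=A accept=D,G A-x->A A-y->B B-x->C B-y->D C-x->C C-y->E D-x->F D-y->G E-x->F E-y->G F-x->F F-y->F G-x->F G-y->F

Build one automaton per condition and run them in lockstep. The first has 5 states tracking the count of `y`s, saturating at 4; the second has 3 states tracking how much of the suffix `yy` has currently been matched. A product state is a pair (one from each), accepting exactly when both do. Minimizing collapses redundant product states.
A 7-state machine:
       x  y 
>  A   A  B 
   B   C  D 
   C   C  E 
 * D   F  G 
   E   F  G 
   F   F  F 
 * G   F  F 
(> = start, * = accepting)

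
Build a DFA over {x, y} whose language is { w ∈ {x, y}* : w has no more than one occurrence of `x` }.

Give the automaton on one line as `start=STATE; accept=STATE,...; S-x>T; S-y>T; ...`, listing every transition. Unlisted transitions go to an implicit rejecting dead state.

start=s0; accept=s0,s1; s0-x>s1; s0-y>s0; s1-x>s2; s1-y>s1; s2-x>s2; s2-y>s2

Only the number of `x`s matters, and only up to 2. Make a chain s0 → s1 → s2 advanced by each `x` (with s2 absorbing); every other symbol self-loops. The accepting set is {s0, s1}.
3 states suffice.
        x   y  
>* s0   s1  s0 
 * s1   s2  s1 
   s2   s2  s2 
(> = start, * = accepting)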